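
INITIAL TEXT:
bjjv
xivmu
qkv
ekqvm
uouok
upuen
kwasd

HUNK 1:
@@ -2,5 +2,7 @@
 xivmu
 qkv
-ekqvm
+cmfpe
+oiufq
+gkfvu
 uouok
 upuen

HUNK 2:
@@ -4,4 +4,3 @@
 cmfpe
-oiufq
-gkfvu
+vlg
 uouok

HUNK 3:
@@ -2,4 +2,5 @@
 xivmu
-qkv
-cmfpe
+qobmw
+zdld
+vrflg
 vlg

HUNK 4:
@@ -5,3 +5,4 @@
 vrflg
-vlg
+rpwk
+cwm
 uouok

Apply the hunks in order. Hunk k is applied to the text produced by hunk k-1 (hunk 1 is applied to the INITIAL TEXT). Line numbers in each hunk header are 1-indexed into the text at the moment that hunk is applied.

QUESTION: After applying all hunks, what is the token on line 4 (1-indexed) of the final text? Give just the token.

Answer: zdld

Derivation:
Hunk 1: at line 2 remove [ekqvm] add [cmfpe,oiufq,gkfvu] -> 9 lines: bjjv xivmu qkv cmfpe oiufq gkfvu uouok upuen kwasd
Hunk 2: at line 4 remove [oiufq,gkfvu] add [vlg] -> 8 lines: bjjv xivmu qkv cmfpe vlg uouok upuen kwasd
Hunk 3: at line 2 remove [qkv,cmfpe] add [qobmw,zdld,vrflg] -> 9 lines: bjjv xivmu qobmw zdld vrflg vlg uouok upuen kwasd
Hunk 4: at line 5 remove [vlg] add [rpwk,cwm] -> 10 lines: bjjv xivmu qobmw zdld vrflg rpwk cwm uouok upuen kwasd
Final line 4: zdld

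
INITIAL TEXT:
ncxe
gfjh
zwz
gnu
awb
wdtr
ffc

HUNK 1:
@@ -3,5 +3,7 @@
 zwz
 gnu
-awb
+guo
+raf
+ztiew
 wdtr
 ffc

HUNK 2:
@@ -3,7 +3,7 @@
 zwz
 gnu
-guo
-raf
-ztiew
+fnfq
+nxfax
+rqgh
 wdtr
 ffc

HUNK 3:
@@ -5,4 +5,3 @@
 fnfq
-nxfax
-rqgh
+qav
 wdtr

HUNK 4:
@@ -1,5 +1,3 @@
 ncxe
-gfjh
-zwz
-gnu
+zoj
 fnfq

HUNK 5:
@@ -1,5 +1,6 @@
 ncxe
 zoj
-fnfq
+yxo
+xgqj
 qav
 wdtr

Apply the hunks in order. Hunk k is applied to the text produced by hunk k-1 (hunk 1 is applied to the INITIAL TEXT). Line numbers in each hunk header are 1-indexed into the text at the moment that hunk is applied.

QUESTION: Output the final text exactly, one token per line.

Hunk 1: at line 3 remove [awb] add [guo,raf,ztiew] -> 9 lines: ncxe gfjh zwz gnu guo raf ztiew wdtr ffc
Hunk 2: at line 3 remove [guo,raf,ztiew] add [fnfq,nxfax,rqgh] -> 9 lines: ncxe gfjh zwz gnu fnfq nxfax rqgh wdtr ffc
Hunk 3: at line 5 remove [nxfax,rqgh] add [qav] -> 8 lines: ncxe gfjh zwz gnu fnfq qav wdtr ffc
Hunk 4: at line 1 remove [gfjh,zwz,gnu] add [zoj] -> 6 lines: ncxe zoj fnfq qav wdtr ffc
Hunk 5: at line 1 remove [fnfq] add [yxo,xgqj] -> 7 lines: ncxe zoj yxo xgqj qav wdtr ffc

Answer: ncxe
zoj
yxo
xgqj
qav
wdtr
ffc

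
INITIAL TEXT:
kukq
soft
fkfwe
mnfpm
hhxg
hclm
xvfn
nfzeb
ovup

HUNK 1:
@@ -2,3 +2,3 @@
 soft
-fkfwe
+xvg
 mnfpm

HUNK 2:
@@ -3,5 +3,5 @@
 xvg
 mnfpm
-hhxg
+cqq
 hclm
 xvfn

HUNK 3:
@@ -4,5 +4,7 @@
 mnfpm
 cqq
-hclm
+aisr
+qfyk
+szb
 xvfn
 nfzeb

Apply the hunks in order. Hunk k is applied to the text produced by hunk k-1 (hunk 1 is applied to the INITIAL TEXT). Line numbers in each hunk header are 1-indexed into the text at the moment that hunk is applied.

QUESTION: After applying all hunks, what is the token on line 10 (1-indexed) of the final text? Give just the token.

Hunk 1: at line 2 remove [fkfwe] add [xvg] -> 9 lines: kukq soft xvg mnfpm hhxg hclm xvfn nfzeb ovup
Hunk 2: at line 3 remove [hhxg] add [cqq] -> 9 lines: kukq soft xvg mnfpm cqq hclm xvfn nfzeb ovup
Hunk 3: at line 4 remove [hclm] add [aisr,qfyk,szb] -> 11 lines: kukq soft xvg mnfpm cqq aisr qfyk szb xvfn nfzeb ovup
Final line 10: nfzeb

Answer: nfzeb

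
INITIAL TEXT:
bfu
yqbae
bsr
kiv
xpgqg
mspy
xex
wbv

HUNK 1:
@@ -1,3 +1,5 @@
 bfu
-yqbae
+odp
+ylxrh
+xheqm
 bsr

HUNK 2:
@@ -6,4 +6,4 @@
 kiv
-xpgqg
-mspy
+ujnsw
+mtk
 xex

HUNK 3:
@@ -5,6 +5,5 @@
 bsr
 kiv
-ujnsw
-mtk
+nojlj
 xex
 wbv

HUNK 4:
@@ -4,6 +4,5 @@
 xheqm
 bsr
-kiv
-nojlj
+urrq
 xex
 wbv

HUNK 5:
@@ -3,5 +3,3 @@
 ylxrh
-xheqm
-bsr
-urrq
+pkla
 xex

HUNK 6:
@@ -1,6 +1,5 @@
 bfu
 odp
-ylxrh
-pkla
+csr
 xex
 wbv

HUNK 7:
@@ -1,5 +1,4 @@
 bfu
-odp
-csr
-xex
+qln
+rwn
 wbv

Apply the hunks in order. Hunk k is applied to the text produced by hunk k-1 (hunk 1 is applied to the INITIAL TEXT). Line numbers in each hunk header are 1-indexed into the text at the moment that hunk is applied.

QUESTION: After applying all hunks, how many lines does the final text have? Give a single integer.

Hunk 1: at line 1 remove [yqbae] add [odp,ylxrh,xheqm] -> 10 lines: bfu odp ylxrh xheqm bsr kiv xpgqg mspy xex wbv
Hunk 2: at line 6 remove [xpgqg,mspy] add [ujnsw,mtk] -> 10 lines: bfu odp ylxrh xheqm bsr kiv ujnsw mtk xex wbv
Hunk 3: at line 5 remove [ujnsw,mtk] add [nojlj] -> 9 lines: bfu odp ylxrh xheqm bsr kiv nojlj xex wbv
Hunk 4: at line 4 remove [kiv,nojlj] add [urrq] -> 8 lines: bfu odp ylxrh xheqm bsr urrq xex wbv
Hunk 5: at line 3 remove [xheqm,bsr,urrq] add [pkla] -> 6 lines: bfu odp ylxrh pkla xex wbv
Hunk 6: at line 1 remove [ylxrh,pkla] add [csr] -> 5 lines: bfu odp csr xex wbv
Hunk 7: at line 1 remove [odp,csr,xex] add [qln,rwn] -> 4 lines: bfu qln rwn wbv
Final line count: 4

Answer: 4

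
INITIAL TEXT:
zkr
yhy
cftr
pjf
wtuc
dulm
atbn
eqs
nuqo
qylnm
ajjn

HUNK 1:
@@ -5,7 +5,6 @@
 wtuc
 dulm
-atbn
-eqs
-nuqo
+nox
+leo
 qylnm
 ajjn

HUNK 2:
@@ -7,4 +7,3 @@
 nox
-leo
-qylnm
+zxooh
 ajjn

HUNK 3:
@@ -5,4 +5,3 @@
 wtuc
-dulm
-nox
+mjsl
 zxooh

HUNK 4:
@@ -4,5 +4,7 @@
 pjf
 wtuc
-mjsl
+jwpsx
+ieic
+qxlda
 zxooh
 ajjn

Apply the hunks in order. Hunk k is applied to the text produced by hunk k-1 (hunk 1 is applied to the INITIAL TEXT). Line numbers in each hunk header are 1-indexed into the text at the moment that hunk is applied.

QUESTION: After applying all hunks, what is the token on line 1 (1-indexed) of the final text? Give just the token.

Answer: zkr

Derivation:
Hunk 1: at line 5 remove [atbn,eqs,nuqo] add [nox,leo] -> 10 lines: zkr yhy cftr pjf wtuc dulm nox leo qylnm ajjn
Hunk 2: at line 7 remove [leo,qylnm] add [zxooh] -> 9 lines: zkr yhy cftr pjf wtuc dulm nox zxooh ajjn
Hunk 3: at line 5 remove [dulm,nox] add [mjsl] -> 8 lines: zkr yhy cftr pjf wtuc mjsl zxooh ajjn
Hunk 4: at line 4 remove [mjsl] add [jwpsx,ieic,qxlda] -> 10 lines: zkr yhy cftr pjf wtuc jwpsx ieic qxlda zxooh ajjn
Final line 1: zkr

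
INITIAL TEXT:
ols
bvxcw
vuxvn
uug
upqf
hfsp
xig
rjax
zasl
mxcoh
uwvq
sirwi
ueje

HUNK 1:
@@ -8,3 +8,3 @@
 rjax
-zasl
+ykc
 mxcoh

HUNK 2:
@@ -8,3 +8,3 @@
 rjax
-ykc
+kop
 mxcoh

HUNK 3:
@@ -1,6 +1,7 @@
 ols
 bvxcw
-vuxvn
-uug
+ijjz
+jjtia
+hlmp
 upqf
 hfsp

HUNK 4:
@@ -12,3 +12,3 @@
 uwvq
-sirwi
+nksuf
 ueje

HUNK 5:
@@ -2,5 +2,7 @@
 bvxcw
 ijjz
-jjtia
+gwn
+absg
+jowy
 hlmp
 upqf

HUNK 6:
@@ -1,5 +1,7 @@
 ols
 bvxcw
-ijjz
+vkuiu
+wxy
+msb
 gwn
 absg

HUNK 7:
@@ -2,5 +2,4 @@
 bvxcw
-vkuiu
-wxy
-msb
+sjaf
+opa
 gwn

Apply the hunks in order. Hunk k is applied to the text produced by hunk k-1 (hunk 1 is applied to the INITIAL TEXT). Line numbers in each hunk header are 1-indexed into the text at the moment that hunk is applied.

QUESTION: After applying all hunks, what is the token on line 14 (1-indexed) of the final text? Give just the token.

Hunk 1: at line 8 remove [zasl] add [ykc] -> 13 lines: ols bvxcw vuxvn uug upqf hfsp xig rjax ykc mxcoh uwvq sirwi ueje
Hunk 2: at line 8 remove [ykc] add [kop] -> 13 lines: ols bvxcw vuxvn uug upqf hfsp xig rjax kop mxcoh uwvq sirwi ueje
Hunk 3: at line 1 remove [vuxvn,uug] add [ijjz,jjtia,hlmp] -> 14 lines: ols bvxcw ijjz jjtia hlmp upqf hfsp xig rjax kop mxcoh uwvq sirwi ueje
Hunk 4: at line 12 remove [sirwi] add [nksuf] -> 14 lines: ols bvxcw ijjz jjtia hlmp upqf hfsp xig rjax kop mxcoh uwvq nksuf ueje
Hunk 5: at line 2 remove [jjtia] add [gwn,absg,jowy] -> 16 lines: ols bvxcw ijjz gwn absg jowy hlmp upqf hfsp xig rjax kop mxcoh uwvq nksuf ueje
Hunk 6: at line 1 remove [ijjz] add [vkuiu,wxy,msb] -> 18 lines: ols bvxcw vkuiu wxy msb gwn absg jowy hlmp upqf hfsp xig rjax kop mxcoh uwvq nksuf ueje
Hunk 7: at line 2 remove [vkuiu,wxy,msb] add [sjaf,opa] -> 17 lines: ols bvxcw sjaf opa gwn absg jowy hlmp upqf hfsp xig rjax kop mxcoh uwvq nksuf ueje
Final line 14: mxcoh

Answer: mxcoh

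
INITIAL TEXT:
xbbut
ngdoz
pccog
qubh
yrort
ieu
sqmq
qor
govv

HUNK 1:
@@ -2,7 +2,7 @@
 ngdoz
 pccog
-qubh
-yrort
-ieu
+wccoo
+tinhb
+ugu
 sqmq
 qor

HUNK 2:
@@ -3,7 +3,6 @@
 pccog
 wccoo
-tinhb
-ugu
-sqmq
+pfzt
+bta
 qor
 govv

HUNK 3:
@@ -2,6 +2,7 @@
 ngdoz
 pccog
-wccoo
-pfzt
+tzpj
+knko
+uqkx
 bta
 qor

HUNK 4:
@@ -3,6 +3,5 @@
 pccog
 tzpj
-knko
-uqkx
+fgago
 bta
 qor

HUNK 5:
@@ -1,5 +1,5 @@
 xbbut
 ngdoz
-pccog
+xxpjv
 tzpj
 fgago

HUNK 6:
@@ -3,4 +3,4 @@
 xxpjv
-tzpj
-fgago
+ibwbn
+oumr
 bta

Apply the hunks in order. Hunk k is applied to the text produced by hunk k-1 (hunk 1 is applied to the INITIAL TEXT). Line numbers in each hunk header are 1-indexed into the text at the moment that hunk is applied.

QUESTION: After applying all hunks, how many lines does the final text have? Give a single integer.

Hunk 1: at line 2 remove [qubh,yrort,ieu] add [wccoo,tinhb,ugu] -> 9 lines: xbbut ngdoz pccog wccoo tinhb ugu sqmq qor govv
Hunk 2: at line 3 remove [tinhb,ugu,sqmq] add [pfzt,bta] -> 8 lines: xbbut ngdoz pccog wccoo pfzt bta qor govv
Hunk 3: at line 2 remove [wccoo,pfzt] add [tzpj,knko,uqkx] -> 9 lines: xbbut ngdoz pccog tzpj knko uqkx bta qor govv
Hunk 4: at line 3 remove [knko,uqkx] add [fgago] -> 8 lines: xbbut ngdoz pccog tzpj fgago bta qor govv
Hunk 5: at line 1 remove [pccog] add [xxpjv] -> 8 lines: xbbut ngdoz xxpjv tzpj fgago bta qor govv
Hunk 6: at line 3 remove [tzpj,fgago] add [ibwbn,oumr] -> 8 lines: xbbut ngdoz xxpjv ibwbn oumr bta qor govv
Final line count: 8

Answer: 8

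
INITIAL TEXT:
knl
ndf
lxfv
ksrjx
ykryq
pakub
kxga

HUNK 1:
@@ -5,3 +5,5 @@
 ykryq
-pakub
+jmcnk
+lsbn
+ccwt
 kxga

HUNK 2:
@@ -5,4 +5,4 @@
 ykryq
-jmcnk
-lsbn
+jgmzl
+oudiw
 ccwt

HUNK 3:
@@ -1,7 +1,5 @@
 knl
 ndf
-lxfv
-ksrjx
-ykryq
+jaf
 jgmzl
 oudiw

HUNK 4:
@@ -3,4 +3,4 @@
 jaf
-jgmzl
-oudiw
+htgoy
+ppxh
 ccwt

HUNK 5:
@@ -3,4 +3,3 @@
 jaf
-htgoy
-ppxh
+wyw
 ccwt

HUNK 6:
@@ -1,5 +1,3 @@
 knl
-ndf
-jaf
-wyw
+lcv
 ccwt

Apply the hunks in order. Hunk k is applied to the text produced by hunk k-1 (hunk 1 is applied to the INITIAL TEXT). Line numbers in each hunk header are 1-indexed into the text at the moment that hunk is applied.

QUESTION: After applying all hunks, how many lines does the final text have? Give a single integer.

Answer: 4

Derivation:
Hunk 1: at line 5 remove [pakub] add [jmcnk,lsbn,ccwt] -> 9 lines: knl ndf lxfv ksrjx ykryq jmcnk lsbn ccwt kxga
Hunk 2: at line 5 remove [jmcnk,lsbn] add [jgmzl,oudiw] -> 9 lines: knl ndf lxfv ksrjx ykryq jgmzl oudiw ccwt kxga
Hunk 3: at line 1 remove [lxfv,ksrjx,ykryq] add [jaf] -> 7 lines: knl ndf jaf jgmzl oudiw ccwt kxga
Hunk 4: at line 3 remove [jgmzl,oudiw] add [htgoy,ppxh] -> 7 lines: knl ndf jaf htgoy ppxh ccwt kxga
Hunk 5: at line 3 remove [htgoy,ppxh] add [wyw] -> 6 lines: knl ndf jaf wyw ccwt kxga
Hunk 6: at line 1 remove [ndf,jaf,wyw] add [lcv] -> 4 lines: knl lcv ccwt kxga
Final line count: 4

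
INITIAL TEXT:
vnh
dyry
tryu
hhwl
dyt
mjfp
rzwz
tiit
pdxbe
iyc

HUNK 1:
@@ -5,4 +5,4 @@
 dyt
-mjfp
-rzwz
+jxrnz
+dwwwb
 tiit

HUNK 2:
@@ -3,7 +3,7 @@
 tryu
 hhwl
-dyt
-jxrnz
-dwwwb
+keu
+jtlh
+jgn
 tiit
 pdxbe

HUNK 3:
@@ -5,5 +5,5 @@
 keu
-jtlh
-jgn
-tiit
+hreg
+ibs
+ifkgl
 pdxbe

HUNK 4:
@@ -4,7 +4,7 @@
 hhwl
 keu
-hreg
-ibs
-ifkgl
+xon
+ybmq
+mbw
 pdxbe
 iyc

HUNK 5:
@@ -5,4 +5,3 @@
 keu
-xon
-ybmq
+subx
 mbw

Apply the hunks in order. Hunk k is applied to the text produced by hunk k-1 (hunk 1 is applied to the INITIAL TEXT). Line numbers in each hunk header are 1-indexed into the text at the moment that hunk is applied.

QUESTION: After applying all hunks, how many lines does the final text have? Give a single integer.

Answer: 9

Derivation:
Hunk 1: at line 5 remove [mjfp,rzwz] add [jxrnz,dwwwb] -> 10 lines: vnh dyry tryu hhwl dyt jxrnz dwwwb tiit pdxbe iyc
Hunk 2: at line 3 remove [dyt,jxrnz,dwwwb] add [keu,jtlh,jgn] -> 10 lines: vnh dyry tryu hhwl keu jtlh jgn tiit pdxbe iyc
Hunk 3: at line 5 remove [jtlh,jgn,tiit] add [hreg,ibs,ifkgl] -> 10 lines: vnh dyry tryu hhwl keu hreg ibs ifkgl pdxbe iyc
Hunk 4: at line 4 remove [hreg,ibs,ifkgl] add [xon,ybmq,mbw] -> 10 lines: vnh dyry tryu hhwl keu xon ybmq mbw pdxbe iyc
Hunk 5: at line 5 remove [xon,ybmq] add [subx] -> 9 lines: vnh dyry tryu hhwl keu subx mbw pdxbe iyc
Final line count: 9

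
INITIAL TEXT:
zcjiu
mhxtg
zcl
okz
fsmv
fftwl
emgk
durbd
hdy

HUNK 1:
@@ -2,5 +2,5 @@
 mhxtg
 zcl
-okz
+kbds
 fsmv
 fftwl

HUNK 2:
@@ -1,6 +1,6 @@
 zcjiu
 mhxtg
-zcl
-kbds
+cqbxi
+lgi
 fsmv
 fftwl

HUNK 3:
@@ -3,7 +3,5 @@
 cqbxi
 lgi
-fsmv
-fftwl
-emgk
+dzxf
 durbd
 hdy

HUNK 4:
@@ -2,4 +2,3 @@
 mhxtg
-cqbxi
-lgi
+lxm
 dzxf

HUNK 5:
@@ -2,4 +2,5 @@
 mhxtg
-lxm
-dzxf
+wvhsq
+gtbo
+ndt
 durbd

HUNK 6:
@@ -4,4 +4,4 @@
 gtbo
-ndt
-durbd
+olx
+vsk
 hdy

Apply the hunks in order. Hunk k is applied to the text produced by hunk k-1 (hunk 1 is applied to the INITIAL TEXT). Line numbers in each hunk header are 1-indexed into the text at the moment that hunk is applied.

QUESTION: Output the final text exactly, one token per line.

Hunk 1: at line 2 remove [okz] add [kbds] -> 9 lines: zcjiu mhxtg zcl kbds fsmv fftwl emgk durbd hdy
Hunk 2: at line 1 remove [zcl,kbds] add [cqbxi,lgi] -> 9 lines: zcjiu mhxtg cqbxi lgi fsmv fftwl emgk durbd hdy
Hunk 3: at line 3 remove [fsmv,fftwl,emgk] add [dzxf] -> 7 lines: zcjiu mhxtg cqbxi lgi dzxf durbd hdy
Hunk 4: at line 2 remove [cqbxi,lgi] add [lxm] -> 6 lines: zcjiu mhxtg lxm dzxf durbd hdy
Hunk 5: at line 2 remove [lxm,dzxf] add [wvhsq,gtbo,ndt] -> 7 lines: zcjiu mhxtg wvhsq gtbo ndt durbd hdy
Hunk 6: at line 4 remove [ndt,durbd] add [olx,vsk] -> 7 lines: zcjiu mhxtg wvhsq gtbo olx vsk hdy

Answer: zcjiu
mhxtg
wvhsq
gtbo
olx
vsk
hdy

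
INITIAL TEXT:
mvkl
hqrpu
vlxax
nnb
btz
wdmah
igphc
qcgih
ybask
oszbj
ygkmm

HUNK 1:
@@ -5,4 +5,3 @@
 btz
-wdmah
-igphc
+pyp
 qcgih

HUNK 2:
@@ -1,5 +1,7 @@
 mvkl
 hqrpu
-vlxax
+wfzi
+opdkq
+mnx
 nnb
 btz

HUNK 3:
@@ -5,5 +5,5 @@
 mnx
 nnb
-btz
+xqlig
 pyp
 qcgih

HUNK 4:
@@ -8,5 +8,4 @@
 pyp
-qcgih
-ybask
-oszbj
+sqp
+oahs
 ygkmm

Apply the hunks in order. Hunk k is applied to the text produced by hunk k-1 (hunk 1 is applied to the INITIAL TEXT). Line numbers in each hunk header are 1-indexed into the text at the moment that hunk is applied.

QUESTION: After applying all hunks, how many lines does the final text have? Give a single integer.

Answer: 11

Derivation:
Hunk 1: at line 5 remove [wdmah,igphc] add [pyp] -> 10 lines: mvkl hqrpu vlxax nnb btz pyp qcgih ybask oszbj ygkmm
Hunk 2: at line 1 remove [vlxax] add [wfzi,opdkq,mnx] -> 12 lines: mvkl hqrpu wfzi opdkq mnx nnb btz pyp qcgih ybask oszbj ygkmm
Hunk 3: at line 5 remove [btz] add [xqlig] -> 12 lines: mvkl hqrpu wfzi opdkq mnx nnb xqlig pyp qcgih ybask oszbj ygkmm
Hunk 4: at line 8 remove [qcgih,ybask,oszbj] add [sqp,oahs] -> 11 lines: mvkl hqrpu wfzi opdkq mnx nnb xqlig pyp sqp oahs ygkmm
Final line count: 11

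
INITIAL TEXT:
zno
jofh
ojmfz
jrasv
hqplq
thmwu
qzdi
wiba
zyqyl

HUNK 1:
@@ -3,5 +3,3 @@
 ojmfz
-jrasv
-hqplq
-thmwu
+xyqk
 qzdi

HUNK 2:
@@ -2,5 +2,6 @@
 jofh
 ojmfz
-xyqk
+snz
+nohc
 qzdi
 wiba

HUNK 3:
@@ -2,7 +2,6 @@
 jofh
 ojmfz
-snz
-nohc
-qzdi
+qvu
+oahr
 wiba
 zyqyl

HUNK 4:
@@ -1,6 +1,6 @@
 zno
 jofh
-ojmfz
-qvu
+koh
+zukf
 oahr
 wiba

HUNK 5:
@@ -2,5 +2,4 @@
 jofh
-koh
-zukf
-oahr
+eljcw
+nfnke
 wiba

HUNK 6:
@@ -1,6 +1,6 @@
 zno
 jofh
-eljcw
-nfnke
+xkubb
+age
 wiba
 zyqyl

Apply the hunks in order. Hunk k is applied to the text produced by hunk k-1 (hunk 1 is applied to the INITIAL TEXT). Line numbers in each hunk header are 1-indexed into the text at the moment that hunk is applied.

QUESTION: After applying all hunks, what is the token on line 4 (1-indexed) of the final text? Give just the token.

Hunk 1: at line 3 remove [jrasv,hqplq,thmwu] add [xyqk] -> 7 lines: zno jofh ojmfz xyqk qzdi wiba zyqyl
Hunk 2: at line 2 remove [xyqk] add [snz,nohc] -> 8 lines: zno jofh ojmfz snz nohc qzdi wiba zyqyl
Hunk 3: at line 2 remove [snz,nohc,qzdi] add [qvu,oahr] -> 7 lines: zno jofh ojmfz qvu oahr wiba zyqyl
Hunk 4: at line 1 remove [ojmfz,qvu] add [koh,zukf] -> 7 lines: zno jofh koh zukf oahr wiba zyqyl
Hunk 5: at line 2 remove [koh,zukf,oahr] add [eljcw,nfnke] -> 6 lines: zno jofh eljcw nfnke wiba zyqyl
Hunk 6: at line 1 remove [eljcw,nfnke] add [xkubb,age] -> 6 lines: zno jofh xkubb age wiba zyqyl
Final line 4: age

Answer: age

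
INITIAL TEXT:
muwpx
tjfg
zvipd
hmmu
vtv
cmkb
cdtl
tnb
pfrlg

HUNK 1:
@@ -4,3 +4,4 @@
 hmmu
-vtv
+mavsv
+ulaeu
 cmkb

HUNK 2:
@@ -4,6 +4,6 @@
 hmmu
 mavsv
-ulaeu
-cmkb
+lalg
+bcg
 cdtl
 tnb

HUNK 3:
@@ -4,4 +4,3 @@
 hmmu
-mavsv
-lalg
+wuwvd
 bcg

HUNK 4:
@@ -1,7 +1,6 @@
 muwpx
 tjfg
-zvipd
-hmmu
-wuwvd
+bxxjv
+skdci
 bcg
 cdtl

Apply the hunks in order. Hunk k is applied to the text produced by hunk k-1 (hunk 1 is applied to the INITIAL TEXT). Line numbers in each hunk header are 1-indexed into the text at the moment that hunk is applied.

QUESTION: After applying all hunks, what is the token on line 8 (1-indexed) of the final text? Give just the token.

Answer: pfrlg

Derivation:
Hunk 1: at line 4 remove [vtv] add [mavsv,ulaeu] -> 10 lines: muwpx tjfg zvipd hmmu mavsv ulaeu cmkb cdtl tnb pfrlg
Hunk 2: at line 4 remove [ulaeu,cmkb] add [lalg,bcg] -> 10 lines: muwpx tjfg zvipd hmmu mavsv lalg bcg cdtl tnb pfrlg
Hunk 3: at line 4 remove [mavsv,lalg] add [wuwvd] -> 9 lines: muwpx tjfg zvipd hmmu wuwvd bcg cdtl tnb pfrlg
Hunk 4: at line 1 remove [zvipd,hmmu,wuwvd] add [bxxjv,skdci] -> 8 lines: muwpx tjfg bxxjv skdci bcg cdtl tnb pfrlg
Final line 8: pfrlg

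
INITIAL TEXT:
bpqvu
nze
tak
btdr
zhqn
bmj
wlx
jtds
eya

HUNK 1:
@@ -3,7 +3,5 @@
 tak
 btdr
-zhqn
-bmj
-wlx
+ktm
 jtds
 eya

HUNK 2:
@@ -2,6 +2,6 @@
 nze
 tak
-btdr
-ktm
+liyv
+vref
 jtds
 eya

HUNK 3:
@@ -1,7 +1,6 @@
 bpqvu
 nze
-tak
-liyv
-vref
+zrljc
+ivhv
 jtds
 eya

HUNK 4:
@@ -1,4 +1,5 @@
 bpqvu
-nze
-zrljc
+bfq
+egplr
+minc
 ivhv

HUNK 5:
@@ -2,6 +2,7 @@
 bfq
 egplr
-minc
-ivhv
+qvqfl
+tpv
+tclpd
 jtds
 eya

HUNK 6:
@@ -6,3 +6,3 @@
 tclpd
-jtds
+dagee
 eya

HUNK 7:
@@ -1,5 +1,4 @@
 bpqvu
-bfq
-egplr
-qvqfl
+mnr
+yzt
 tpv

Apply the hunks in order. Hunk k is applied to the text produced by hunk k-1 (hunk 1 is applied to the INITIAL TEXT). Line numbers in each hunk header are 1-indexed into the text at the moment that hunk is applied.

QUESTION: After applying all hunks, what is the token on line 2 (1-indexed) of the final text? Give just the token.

Hunk 1: at line 3 remove [zhqn,bmj,wlx] add [ktm] -> 7 lines: bpqvu nze tak btdr ktm jtds eya
Hunk 2: at line 2 remove [btdr,ktm] add [liyv,vref] -> 7 lines: bpqvu nze tak liyv vref jtds eya
Hunk 3: at line 1 remove [tak,liyv,vref] add [zrljc,ivhv] -> 6 lines: bpqvu nze zrljc ivhv jtds eya
Hunk 4: at line 1 remove [nze,zrljc] add [bfq,egplr,minc] -> 7 lines: bpqvu bfq egplr minc ivhv jtds eya
Hunk 5: at line 2 remove [minc,ivhv] add [qvqfl,tpv,tclpd] -> 8 lines: bpqvu bfq egplr qvqfl tpv tclpd jtds eya
Hunk 6: at line 6 remove [jtds] add [dagee] -> 8 lines: bpqvu bfq egplr qvqfl tpv tclpd dagee eya
Hunk 7: at line 1 remove [bfq,egplr,qvqfl] add [mnr,yzt] -> 7 lines: bpqvu mnr yzt tpv tclpd dagee eya
Final line 2: mnr

Answer: mnr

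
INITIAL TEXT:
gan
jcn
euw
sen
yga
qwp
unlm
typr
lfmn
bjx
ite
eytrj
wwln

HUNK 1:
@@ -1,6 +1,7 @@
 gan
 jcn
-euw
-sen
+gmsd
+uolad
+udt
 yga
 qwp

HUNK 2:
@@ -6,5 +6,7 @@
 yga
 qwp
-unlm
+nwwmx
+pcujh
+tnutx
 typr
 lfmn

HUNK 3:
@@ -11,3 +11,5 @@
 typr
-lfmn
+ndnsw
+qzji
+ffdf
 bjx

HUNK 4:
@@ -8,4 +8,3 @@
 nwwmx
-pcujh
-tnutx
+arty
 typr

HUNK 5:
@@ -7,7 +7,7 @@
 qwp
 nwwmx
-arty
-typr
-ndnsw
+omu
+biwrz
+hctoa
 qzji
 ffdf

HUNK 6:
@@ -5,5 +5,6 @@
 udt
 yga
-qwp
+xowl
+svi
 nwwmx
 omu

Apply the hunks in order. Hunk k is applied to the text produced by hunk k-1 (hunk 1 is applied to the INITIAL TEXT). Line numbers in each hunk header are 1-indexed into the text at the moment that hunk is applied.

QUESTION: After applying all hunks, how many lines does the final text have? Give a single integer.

Answer: 18

Derivation:
Hunk 1: at line 1 remove [euw,sen] add [gmsd,uolad,udt] -> 14 lines: gan jcn gmsd uolad udt yga qwp unlm typr lfmn bjx ite eytrj wwln
Hunk 2: at line 6 remove [unlm] add [nwwmx,pcujh,tnutx] -> 16 lines: gan jcn gmsd uolad udt yga qwp nwwmx pcujh tnutx typr lfmn bjx ite eytrj wwln
Hunk 3: at line 11 remove [lfmn] add [ndnsw,qzji,ffdf] -> 18 lines: gan jcn gmsd uolad udt yga qwp nwwmx pcujh tnutx typr ndnsw qzji ffdf bjx ite eytrj wwln
Hunk 4: at line 8 remove [pcujh,tnutx] add [arty] -> 17 lines: gan jcn gmsd uolad udt yga qwp nwwmx arty typr ndnsw qzji ffdf bjx ite eytrj wwln
Hunk 5: at line 7 remove [arty,typr,ndnsw] add [omu,biwrz,hctoa] -> 17 lines: gan jcn gmsd uolad udt yga qwp nwwmx omu biwrz hctoa qzji ffdf bjx ite eytrj wwln
Hunk 6: at line 5 remove [qwp] add [xowl,svi] -> 18 lines: gan jcn gmsd uolad udt yga xowl svi nwwmx omu biwrz hctoa qzji ffdf bjx ite eytrj wwln
Final line count: 18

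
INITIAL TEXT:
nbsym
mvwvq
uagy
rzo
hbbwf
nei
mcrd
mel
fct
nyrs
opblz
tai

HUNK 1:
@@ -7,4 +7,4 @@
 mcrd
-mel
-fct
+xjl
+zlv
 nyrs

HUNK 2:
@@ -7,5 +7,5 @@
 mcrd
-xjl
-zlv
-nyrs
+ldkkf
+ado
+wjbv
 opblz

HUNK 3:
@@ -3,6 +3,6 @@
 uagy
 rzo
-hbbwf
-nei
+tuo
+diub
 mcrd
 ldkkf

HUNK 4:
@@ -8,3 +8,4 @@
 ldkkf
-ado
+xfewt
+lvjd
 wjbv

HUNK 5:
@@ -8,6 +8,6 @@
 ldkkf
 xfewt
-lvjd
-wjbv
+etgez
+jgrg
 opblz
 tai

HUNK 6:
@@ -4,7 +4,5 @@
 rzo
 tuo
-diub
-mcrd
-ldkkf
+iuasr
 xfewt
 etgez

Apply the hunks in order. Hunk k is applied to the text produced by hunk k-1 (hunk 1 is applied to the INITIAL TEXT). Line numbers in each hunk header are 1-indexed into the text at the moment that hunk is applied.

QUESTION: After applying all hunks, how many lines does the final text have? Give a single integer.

Hunk 1: at line 7 remove [mel,fct] add [xjl,zlv] -> 12 lines: nbsym mvwvq uagy rzo hbbwf nei mcrd xjl zlv nyrs opblz tai
Hunk 2: at line 7 remove [xjl,zlv,nyrs] add [ldkkf,ado,wjbv] -> 12 lines: nbsym mvwvq uagy rzo hbbwf nei mcrd ldkkf ado wjbv opblz tai
Hunk 3: at line 3 remove [hbbwf,nei] add [tuo,diub] -> 12 lines: nbsym mvwvq uagy rzo tuo diub mcrd ldkkf ado wjbv opblz tai
Hunk 4: at line 8 remove [ado] add [xfewt,lvjd] -> 13 lines: nbsym mvwvq uagy rzo tuo diub mcrd ldkkf xfewt lvjd wjbv opblz tai
Hunk 5: at line 8 remove [lvjd,wjbv] add [etgez,jgrg] -> 13 lines: nbsym mvwvq uagy rzo tuo diub mcrd ldkkf xfewt etgez jgrg opblz tai
Hunk 6: at line 4 remove [diub,mcrd,ldkkf] add [iuasr] -> 11 lines: nbsym mvwvq uagy rzo tuo iuasr xfewt etgez jgrg opblz tai
Final line count: 11

Answer: 11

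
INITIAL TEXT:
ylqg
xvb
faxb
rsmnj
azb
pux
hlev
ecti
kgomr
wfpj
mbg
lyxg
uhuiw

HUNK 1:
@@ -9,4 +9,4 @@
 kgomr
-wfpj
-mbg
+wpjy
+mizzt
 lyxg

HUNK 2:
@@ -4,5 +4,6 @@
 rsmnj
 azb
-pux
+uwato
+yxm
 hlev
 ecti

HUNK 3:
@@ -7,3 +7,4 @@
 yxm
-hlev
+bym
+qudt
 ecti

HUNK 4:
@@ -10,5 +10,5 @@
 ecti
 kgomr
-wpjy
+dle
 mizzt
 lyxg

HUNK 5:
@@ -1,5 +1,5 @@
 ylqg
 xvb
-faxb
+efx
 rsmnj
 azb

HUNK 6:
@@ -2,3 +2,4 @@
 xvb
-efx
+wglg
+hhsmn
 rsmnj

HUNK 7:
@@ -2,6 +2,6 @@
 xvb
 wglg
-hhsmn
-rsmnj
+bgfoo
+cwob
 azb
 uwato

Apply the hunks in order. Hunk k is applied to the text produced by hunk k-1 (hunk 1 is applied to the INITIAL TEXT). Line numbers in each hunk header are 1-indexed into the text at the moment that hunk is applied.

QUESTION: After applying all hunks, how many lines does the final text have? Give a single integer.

Answer: 16

Derivation:
Hunk 1: at line 9 remove [wfpj,mbg] add [wpjy,mizzt] -> 13 lines: ylqg xvb faxb rsmnj azb pux hlev ecti kgomr wpjy mizzt lyxg uhuiw
Hunk 2: at line 4 remove [pux] add [uwato,yxm] -> 14 lines: ylqg xvb faxb rsmnj azb uwato yxm hlev ecti kgomr wpjy mizzt lyxg uhuiw
Hunk 3: at line 7 remove [hlev] add [bym,qudt] -> 15 lines: ylqg xvb faxb rsmnj azb uwato yxm bym qudt ecti kgomr wpjy mizzt lyxg uhuiw
Hunk 4: at line 10 remove [wpjy] add [dle] -> 15 lines: ylqg xvb faxb rsmnj azb uwato yxm bym qudt ecti kgomr dle mizzt lyxg uhuiw
Hunk 5: at line 1 remove [faxb] add [efx] -> 15 lines: ylqg xvb efx rsmnj azb uwato yxm bym qudt ecti kgomr dle mizzt lyxg uhuiw
Hunk 6: at line 2 remove [efx] add [wglg,hhsmn] -> 16 lines: ylqg xvb wglg hhsmn rsmnj azb uwato yxm bym qudt ecti kgomr dle mizzt lyxg uhuiw
Hunk 7: at line 2 remove [hhsmn,rsmnj] add [bgfoo,cwob] -> 16 lines: ylqg xvb wglg bgfoo cwob azb uwato yxm bym qudt ecti kgomr dle mizzt lyxg uhuiw
Final line count: 16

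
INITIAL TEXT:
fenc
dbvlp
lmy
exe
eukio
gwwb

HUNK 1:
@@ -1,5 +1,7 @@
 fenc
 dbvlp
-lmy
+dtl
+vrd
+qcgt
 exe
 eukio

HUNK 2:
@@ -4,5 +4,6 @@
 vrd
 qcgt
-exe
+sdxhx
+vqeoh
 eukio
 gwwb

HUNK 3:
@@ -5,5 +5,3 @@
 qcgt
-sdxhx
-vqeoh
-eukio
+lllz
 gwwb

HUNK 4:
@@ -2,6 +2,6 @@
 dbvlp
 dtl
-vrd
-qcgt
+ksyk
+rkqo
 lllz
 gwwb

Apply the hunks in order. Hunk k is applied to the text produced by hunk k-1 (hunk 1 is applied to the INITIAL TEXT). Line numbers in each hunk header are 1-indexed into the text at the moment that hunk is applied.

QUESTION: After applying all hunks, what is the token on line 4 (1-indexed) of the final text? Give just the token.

Answer: ksyk

Derivation:
Hunk 1: at line 1 remove [lmy] add [dtl,vrd,qcgt] -> 8 lines: fenc dbvlp dtl vrd qcgt exe eukio gwwb
Hunk 2: at line 4 remove [exe] add [sdxhx,vqeoh] -> 9 lines: fenc dbvlp dtl vrd qcgt sdxhx vqeoh eukio gwwb
Hunk 3: at line 5 remove [sdxhx,vqeoh,eukio] add [lllz] -> 7 lines: fenc dbvlp dtl vrd qcgt lllz gwwb
Hunk 4: at line 2 remove [vrd,qcgt] add [ksyk,rkqo] -> 7 lines: fenc dbvlp dtl ksyk rkqo lllz gwwb
Final line 4: ksyk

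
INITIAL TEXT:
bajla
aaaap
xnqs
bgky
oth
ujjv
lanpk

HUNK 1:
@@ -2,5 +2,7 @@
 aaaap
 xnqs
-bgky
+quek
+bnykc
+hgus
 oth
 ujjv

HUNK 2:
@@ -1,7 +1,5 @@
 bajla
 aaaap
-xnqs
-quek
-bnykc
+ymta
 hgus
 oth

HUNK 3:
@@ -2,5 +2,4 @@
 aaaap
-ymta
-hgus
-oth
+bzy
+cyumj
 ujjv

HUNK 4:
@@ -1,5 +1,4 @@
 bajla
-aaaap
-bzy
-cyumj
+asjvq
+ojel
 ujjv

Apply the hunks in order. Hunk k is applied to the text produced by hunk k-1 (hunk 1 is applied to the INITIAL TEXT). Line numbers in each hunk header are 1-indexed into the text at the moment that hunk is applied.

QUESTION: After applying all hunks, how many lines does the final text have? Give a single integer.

Hunk 1: at line 2 remove [bgky] add [quek,bnykc,hgus] -> 9 lines: bajla aaaap xnqs quek bnykc hgus oth ujjv lanpk
Hunk 2: at line 1 remove [xnqs,quek,bnykc] add [ymta] -> 7 lines: bajla aaaap ymta hgus oth ujjv lanpk
Hunk 3: at line 2 remove [ymta,hgus,oth] add [bzy,cyumj] -> 6 lines: bajla aaaap bzy cyumj ujjv lanpk
Hunk 4: at line 1 remove [aaaap,bzy,cyumj] add [asjvq,ojel] -> 5 lines: bajla asjvq ojel ujjv lanpk
Final line count: 5

Answer: 5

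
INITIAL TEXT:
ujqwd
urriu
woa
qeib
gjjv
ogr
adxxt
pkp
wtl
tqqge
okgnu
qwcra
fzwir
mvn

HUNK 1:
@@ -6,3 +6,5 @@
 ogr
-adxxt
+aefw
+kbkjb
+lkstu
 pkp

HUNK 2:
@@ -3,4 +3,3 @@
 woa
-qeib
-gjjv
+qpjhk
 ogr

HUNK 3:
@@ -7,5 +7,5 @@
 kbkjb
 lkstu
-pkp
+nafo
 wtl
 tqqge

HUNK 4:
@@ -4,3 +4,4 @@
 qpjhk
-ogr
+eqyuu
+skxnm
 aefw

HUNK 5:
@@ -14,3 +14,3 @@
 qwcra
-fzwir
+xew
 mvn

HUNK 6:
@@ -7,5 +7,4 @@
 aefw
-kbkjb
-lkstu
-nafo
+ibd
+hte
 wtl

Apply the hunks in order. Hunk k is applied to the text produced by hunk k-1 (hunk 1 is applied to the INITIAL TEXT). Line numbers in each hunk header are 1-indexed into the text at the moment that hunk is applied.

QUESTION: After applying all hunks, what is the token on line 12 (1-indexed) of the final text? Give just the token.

Hunk 1: at line 6 remove [adxxt] add [aefw,kbkjb,lkstu] -> 16 lines: ujqwd urriu woa qeib gjjv ogr aefw kbkjb lkstu pkp wtl tqqge okgnu qwcra fzwir mvn
Hunk 2: at line 3 remove [qeib,gjjv] add [qpjhk] -> 15 lines: ujqwd urriu woa qpjhk ogr aefw kbkjb lkstu pkp wtl tqqge okgnu qwcra fzwir mvn
Hunk 3: at line 7 remove [pkp] add [nafo] -> 15 lines: ujqwd urriu woa qpjhk ogr aefw kbkjb lkstu nafo wtl tqqge okgnu qwcra fzwir mvn
Hunk 4: at line 4 remove [ogr] add [eqyuu,skxnm] -> 16 lines: ujqwd urriu woa qpjhk eqyuu skxnm aefw kbkjb lkstu nafo wtl tqqge okgnu qwcra fzwir mvn
Hunk 5: at line 14 remove [fzwir] add [xew] -> 16 lines: ujqwd urriu woa qpjhk eqyuu skxnm aefw kbkjb lkstu nafo wtl tqqge okgnu qwcra xew mvn
Hunk 6: at line 7 remove [kbkjb,lkstu,nafo] add [ibd,hte] -> 15 lines: ujqwd urriu woa qpjhk eqyuu skxnm aefw ibd hte wtl tqqge okgnu qwcra xew mvn
Final line 12: okgnu

Answer: okgnu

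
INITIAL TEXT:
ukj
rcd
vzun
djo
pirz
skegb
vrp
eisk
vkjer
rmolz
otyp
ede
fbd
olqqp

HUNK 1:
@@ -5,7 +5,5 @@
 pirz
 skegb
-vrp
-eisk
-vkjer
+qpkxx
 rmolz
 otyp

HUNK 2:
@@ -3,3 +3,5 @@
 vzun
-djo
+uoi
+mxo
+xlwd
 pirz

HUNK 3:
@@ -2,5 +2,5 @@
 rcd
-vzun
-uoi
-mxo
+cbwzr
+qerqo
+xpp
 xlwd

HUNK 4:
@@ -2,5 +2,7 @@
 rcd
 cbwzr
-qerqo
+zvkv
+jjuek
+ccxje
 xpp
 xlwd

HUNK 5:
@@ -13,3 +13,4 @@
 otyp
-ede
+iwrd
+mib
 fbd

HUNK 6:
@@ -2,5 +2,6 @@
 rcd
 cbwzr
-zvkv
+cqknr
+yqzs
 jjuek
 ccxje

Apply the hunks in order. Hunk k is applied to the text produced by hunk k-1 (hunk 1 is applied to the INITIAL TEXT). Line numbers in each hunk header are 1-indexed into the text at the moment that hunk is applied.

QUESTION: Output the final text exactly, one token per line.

Answer: ukj
rcd
cbwzr
cqknr
yqzs
jjuek
ccxje
xpp
xlwd
pirz
skegb
qpkxx
rmolz
otyp
iwrd
mib
fbd
olqqp

Derivation:
Hunk 1: at line 5 remove [vrp,eisk,vkjer] add [qpkxx] -> 12 lines: ukj rcd vzun djo pirz skegb qpkxx rmolz otyp ede fbd olqqp
Hunk 2: at line 3 remove [djo] add [uoi,mxo,xlwd] -> 14 lines: ukj rcd vzun uoi mxo xlwd pirz skegb qpkxx rmolz otyp ede fbd olqqp
Hunk 3: at line 2 remove [vzun,uoi,mxo] add [cbwzr,qerqo,xpp] -> 14 lines: ukj rcd cbwzr qerqo xpp xlwd pirz skegb qpkxx rmolz otyp ede fbd olqqp
Hunk 4: at line 2 remove [qerqo] add [zvkv,jjuek,ccxje] -> 16 lines: ukj rcd cbwzr zvkv jjuek ccxje xpp xlwd pirz skegb qpkxx rmolz otyp ede fbd olqqp
Hunk 5: at line 13 remove [ede] add [iwrd,mib] -> 17 lines: ukj rcd cbwzr zvkv jjuek ccxje xpp xlwd pirz skegb qpkxx rmolz otyp iwrd mib fbd olqqp
Hunk 6: at line 2 remove [zvkv] add [cqknr,yqzs] -> 18 lines: ukj rcd cbwzr cqknr yqzs jjuek ccxje xpp xlwd pirz skegb qpkxx rmolz otyp iwrd mib fbd olqqp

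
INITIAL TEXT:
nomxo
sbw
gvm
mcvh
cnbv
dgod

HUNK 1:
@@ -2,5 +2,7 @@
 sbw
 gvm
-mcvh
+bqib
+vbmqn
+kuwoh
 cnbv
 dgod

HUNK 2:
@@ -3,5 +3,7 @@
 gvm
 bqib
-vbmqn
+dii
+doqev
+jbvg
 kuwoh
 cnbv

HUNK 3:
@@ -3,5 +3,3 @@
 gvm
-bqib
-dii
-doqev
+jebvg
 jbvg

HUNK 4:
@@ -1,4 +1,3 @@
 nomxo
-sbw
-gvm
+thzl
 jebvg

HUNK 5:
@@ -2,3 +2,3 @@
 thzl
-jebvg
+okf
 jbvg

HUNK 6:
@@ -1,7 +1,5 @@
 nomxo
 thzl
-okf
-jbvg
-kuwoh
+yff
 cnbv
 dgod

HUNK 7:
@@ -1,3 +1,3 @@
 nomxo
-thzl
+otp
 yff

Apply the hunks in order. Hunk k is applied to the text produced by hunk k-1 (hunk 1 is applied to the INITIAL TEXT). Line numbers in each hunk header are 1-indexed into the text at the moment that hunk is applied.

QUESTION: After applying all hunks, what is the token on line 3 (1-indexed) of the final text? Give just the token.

Answer: yff

Derivation:
Hunk 1: at line 2 remove [mcvh] add [bqib,vbmqn,kuwoh] -> 8 lines: nomxo sbw gvm bqib vbmqn kuwoh cnbv dgod
Hunk 2: at line 3 remove [vbmqn] add [dii,doqev,jbvg] -> 10 lines: nomxo sbw gvm bqib dii doqev jbvg kuwoh cnbv dgod
Hunk 3: at line 3 remove [bqib,dii,doqev] add [jebvg] -> 8 lines: nomxo sbw gvm jebvg jbvg kuwoh cnbv dgod
Hunk 4: at line 1 remove [sbw,gvm] add [thzl] -> 7 lines: nomxo thzl jebvg jbvg kuwoh cnbv dgod
Hunk 5: at line 2 remove [jebvg] add [okf] -> 7 lines: nomxo thzl okf jbvg kuwoh cnbv dgod
Hunk 6: at line 1 remove [okf,jbvg,kuwoh] add [yff] -> 5 lines: nomxo thzl yff cnbv dgod
Hunk 7: at line 1 remove [thzl] add [otp] -> 5 lines: nomxo otp yff cnbv dgod
Final line 3: yff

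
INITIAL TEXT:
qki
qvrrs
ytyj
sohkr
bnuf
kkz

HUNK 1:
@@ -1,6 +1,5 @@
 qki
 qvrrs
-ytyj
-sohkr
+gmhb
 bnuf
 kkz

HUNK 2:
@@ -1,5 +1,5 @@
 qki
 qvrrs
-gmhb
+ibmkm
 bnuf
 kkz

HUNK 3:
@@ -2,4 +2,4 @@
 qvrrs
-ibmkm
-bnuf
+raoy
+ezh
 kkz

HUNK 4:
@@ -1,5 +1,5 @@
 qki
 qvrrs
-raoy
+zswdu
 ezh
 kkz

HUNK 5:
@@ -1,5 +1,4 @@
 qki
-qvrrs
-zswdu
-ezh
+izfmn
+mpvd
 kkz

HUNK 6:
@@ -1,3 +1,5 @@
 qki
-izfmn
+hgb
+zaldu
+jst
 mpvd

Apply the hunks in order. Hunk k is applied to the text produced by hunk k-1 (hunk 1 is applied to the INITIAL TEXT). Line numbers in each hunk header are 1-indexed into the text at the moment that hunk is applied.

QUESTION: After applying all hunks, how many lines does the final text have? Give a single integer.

Answer: 6

Derivation:
Hunk 1: at line 1 remove [ytyj,sohkr] add [gmhb] -> 5 lines: qki qvrrs gmhb bnuf kkz
Hunk 2: at line 1 remove [gmhb] add [ibmkm] -> 5 lines: qki qvrrs ibmkm bnuf kkz
Hunk 3: at line 2 remove [ibmkm,bnuf] add [raoy,ezh] -> 5 lines: qki qvrrs raoy ezh kkz
Hunk 4: at line 1 remove [raoy] add [zswdu] -> 5 lines: qki qvrrs zswdu ezh kkz
Hunk 5: at line 1 remove [qvrrs,zswdu,ezh] add [izfmn,mpvd] -> 4 lines: qki izfmn mpvd kkz
Hunk 6: at line 1 remove [izfmn] add [hgb,zaldu,jst] -> 6 lines: qki hgb zaldu jst mpvd kkz
Final line count: 6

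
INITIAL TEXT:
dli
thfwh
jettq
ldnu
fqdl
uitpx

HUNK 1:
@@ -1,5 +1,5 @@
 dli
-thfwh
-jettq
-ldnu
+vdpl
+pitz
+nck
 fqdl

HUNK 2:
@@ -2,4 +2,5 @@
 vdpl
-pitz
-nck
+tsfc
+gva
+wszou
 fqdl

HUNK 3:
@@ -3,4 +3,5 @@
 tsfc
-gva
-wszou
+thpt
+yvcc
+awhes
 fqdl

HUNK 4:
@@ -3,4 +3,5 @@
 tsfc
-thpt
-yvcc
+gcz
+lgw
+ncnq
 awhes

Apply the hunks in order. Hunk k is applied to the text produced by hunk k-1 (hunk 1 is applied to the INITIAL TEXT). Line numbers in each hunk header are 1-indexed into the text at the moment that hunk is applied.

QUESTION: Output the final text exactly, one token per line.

Hunk 1: at line 1 remove [thfwh,jettq,ldnu] add [vdpl,pitz,nck] -> 6 lines: dli vdpl pitz nck fqdl uitpx
Hunk 2: at line 2 remove [pitz,nck] add [tsfc,gva,wszou] -> 7 lines: dli vdpl tsfc gva wszou fqdl uitpx
Hunk 3: at line 3 remove [gva,wszou] add [thpt,yvcc,awhes] -> 8 lines: dli vdpl tsfc thpt yvcc awhes fqdl uitpx
Hunk 4: at line 3 remove [thpt,yvcc] add [gcz,lgw,ncnq] -> 9 lines: dli vdpl tsfc gcz lgw ncnq awhes fqdl uitpx

Answer: dli
vdpl
tsfc
gcz
lgw
ncnq
awhes
fqdl
uitpx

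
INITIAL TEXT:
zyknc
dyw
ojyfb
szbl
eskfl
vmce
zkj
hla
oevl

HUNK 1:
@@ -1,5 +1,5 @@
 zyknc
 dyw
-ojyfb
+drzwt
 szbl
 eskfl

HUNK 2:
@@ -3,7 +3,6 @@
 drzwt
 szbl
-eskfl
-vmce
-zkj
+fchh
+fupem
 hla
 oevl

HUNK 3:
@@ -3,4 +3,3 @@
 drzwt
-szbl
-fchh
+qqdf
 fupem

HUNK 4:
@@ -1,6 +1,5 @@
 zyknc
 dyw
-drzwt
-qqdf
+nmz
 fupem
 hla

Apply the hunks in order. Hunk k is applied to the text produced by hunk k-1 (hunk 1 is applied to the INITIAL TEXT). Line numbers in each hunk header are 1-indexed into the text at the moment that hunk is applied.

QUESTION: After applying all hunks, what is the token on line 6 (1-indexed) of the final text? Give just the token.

Hunk 1: at line 1 remove [ojyfb] add [drzwt] -> 9 lines: zyknc dyw drzwt szbl eskfl vmce zkj hla oevl
Hunk 2: at line 3 remove [eskfl,vmce,zkj] add [fchh,fupem] -> 8 lines: zyknc dyw drzwt szbl fchh fupem hla oevl
Hunk 3: at line 3 remove [szbl,fchh] add [qqdf] -> 7 lines: zyknc dyw drzwt qqdf fupem hla oevl
Hunk 4: at line 1 remove [drzwt,qqdf] add [nmz] -> 6 lines: zyknc dyw nmz fupem hla oevl
Final line 6: oevl

Answer: oevl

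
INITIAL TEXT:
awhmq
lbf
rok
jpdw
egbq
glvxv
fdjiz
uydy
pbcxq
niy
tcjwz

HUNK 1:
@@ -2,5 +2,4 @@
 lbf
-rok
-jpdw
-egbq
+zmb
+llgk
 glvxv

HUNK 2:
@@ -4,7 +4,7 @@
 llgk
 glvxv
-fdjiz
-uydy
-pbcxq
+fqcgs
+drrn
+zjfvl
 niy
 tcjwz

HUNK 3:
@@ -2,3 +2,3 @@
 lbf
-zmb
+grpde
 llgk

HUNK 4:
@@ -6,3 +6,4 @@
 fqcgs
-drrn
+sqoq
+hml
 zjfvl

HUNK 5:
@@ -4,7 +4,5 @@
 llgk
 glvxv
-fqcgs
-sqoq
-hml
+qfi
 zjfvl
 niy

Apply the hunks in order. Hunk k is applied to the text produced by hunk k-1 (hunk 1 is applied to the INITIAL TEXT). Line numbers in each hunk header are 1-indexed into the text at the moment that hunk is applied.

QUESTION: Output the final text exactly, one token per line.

Answer: awhmq
lbf
grpde
llgk
glvxv
qfi
zjfvl
niy
tcjwz

Derivation:
Hunk 1: at line 2 remove [rok,jpdw,egbq] add [zmb,llgk] -> 10 lines: awhmq lbf zmb llgk glvxv fdjiz uydy pbcxq niy tcjwz
Hunk 2: at line 4 remove [fdjiz,uydy,pbcxq] add [fqcgs,drrn,zjfvl] -> 10 lines: awhmq lbf zmb llgk glvxv fqcgs drrn zjfvl niy tcjwz
Hunk 3: at line 2 remove [zmb] add [grpde] -> 10 lines: awhmq lbf grpde llgk glvxv fqcgs drrn zjfvl niy tcjwz
Hunk 4: at line 6 remove [drrn] add [sqoq,hml] -> 11 lines: awhmq lbf grpde llgk glvxv fqcgs sqoq hml zjfvl niy tcjwz
Hunk 5: at line 4 remove [fqcgs,sqoq,hml] add [qfi] -> 9 lines: awhmq lbf grpde llgk glvxv qfi zjfvl niy tcjwz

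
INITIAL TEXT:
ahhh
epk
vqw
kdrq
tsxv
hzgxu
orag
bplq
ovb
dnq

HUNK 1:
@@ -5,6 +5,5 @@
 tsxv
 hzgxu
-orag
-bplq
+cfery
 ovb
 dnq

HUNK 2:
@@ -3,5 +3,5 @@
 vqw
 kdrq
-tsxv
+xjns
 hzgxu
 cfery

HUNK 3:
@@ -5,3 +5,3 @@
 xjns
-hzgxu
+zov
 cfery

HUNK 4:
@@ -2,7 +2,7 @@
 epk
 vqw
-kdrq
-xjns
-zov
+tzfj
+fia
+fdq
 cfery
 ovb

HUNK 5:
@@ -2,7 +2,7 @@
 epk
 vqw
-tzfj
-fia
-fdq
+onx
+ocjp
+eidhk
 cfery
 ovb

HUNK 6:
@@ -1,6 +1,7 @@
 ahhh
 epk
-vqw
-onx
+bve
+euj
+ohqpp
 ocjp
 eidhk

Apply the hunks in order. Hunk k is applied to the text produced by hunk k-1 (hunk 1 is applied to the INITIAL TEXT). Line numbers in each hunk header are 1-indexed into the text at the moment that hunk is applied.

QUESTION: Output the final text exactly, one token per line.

Hunk 1: at line 5 remove [orag,bplq] add [cfery] -> 9 lines: ahhh epk vqw kdrq tsxv hzgxu cfery ovb dnq
Hunk 2: at line 3 remove [tsxv] add [xjns] -> 9 lines: ahhh epk vqw kdrq xjns hzgxu cfery ovb dnq
Hunk 3: at line 5 remove [hzgxu] add [zov] -> 9 lines: ahhh epk vqw kdrq xjns zov cfery ovb dnq
Hunk 4: at line 2 remove [kdrq,xjns,zov] add [tzfj,fia,fdq] -> 9 lines: ahhh epk vqw tzfj fia fdq cfery ovb dnq
Hunk 5: at line 2 remove [tzfj,fia,fdq] add [onx,ocjp,eidhk] -> 9 lines: ahhh epk vqw onx ocjp eidhk cfery ovb dnq
Hunk 6: at line 1 remove [vqw,onx] add [bve,euj,ohqpp] -> 10 lines: ahhh epk bve euj ohqpp ocjp eidhk cfery ovb dnq

Answer: ahhh
epk
bve
euj
ohqpp
ocjp
eidhk
cfery
ovb
dnq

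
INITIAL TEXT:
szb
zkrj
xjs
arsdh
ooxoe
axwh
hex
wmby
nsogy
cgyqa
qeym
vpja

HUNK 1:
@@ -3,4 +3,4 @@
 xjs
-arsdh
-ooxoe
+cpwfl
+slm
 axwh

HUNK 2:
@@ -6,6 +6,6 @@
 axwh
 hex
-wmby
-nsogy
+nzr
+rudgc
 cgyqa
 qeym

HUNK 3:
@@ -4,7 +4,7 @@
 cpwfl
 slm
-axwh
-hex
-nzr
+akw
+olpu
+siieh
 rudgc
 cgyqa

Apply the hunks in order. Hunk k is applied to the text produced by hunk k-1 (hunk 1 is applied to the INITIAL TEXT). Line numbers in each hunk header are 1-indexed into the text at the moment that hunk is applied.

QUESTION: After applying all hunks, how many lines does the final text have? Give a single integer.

Hunk 1: at line 3 remove [arsdh,ooxoe] add [cpwfl,slm] -> 12 lines: szb zkrj xjs cpwfl slm axwh hex wmby nsogy cgyqa qeym vpja
Hunk 2: at line 6 remove [wmby,nsogy] add [nzr,rudgc] -> 12 lines: szb zkrj xjs cpwfl slm axwh hex nzr rudgc cgyqa qeym vpja
Hunk 3: at line 4 remove [axwh,hex,nzr] add [akw,olpu,siieh] -> 12 lines: szb zkrj xjs cpwfl slm akw olpu siieh rudgc cgyqa qeym vpja
Final line count: 12

Answer: 12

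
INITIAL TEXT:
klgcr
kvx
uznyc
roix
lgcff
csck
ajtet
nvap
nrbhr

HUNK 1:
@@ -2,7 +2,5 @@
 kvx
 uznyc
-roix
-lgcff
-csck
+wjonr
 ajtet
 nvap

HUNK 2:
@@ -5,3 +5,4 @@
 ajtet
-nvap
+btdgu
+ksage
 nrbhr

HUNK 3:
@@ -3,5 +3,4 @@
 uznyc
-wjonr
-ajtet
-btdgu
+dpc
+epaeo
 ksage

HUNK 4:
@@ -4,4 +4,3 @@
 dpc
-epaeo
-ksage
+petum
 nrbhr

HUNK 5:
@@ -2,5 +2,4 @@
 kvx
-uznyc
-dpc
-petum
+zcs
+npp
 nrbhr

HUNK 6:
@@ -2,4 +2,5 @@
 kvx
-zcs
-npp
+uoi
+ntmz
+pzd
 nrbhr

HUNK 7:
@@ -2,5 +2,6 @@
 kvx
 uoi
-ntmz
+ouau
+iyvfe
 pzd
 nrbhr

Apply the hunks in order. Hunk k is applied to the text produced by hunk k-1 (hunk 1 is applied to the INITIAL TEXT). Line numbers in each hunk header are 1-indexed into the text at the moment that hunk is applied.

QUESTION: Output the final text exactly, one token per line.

Hunk 1: at line 2 remove [roix,lgcff,csck] add [wjonr] -> 7 lines: klgcr kvx uznyc wjonr ajtet nvap nrbhr
Hunk 2: at line 5 remove [nvap] add [btdgu,ksage] -> 8 lines: klgcr kvx uznyc wjonr ajtet btdgu ksage nrbhr
Hunk 3: at line 3 remove [wjonr,ajtet,btdgu] add [dpc,epaeo] -> 7 lines: klgcr kvx uznyc dpc epaeo ksage nrbhr
Hunk 4: at line 4 remove [epaeo,ksage] add [petum] -> 6 lines: klgcr kvx uznyc dpc petum nrbhr
Hunk 5: at line 2 remove [uznyc,dpc,petum] add [zcs,npp] -> 5 lines: klgcr kvx zcs npp nrbhr
Hunk 6: at line 2 remove [zcs,npp] add [uoi,ntmz,pzd] -> 6 lines: klgcr kvx uoi ntmz pzd nrbhr
Hunk 7: at line 2 remove [ntmz] add [ouau,iyvfe] -> 7 lines: klgcr kvx uoi ouau iyvfe pzd nrbhr

Answer: klgcr
kvx
uoi
ouau
iyvfe
pzd
nrbhr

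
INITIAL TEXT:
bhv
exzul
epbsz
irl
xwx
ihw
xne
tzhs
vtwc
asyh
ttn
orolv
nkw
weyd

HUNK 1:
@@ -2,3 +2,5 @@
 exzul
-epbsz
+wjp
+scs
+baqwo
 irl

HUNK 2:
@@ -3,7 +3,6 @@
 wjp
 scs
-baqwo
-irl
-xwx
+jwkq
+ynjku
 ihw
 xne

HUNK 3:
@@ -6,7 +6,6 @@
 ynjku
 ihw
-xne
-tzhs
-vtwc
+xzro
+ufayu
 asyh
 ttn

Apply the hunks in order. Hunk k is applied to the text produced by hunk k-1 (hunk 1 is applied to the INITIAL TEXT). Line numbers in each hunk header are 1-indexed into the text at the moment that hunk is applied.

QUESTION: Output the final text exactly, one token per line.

Hunk 1: at line 2 remove [epbsz] add [wjp,scs,baqwo] -> 16 lines: bhv exzul wjp scs baqwo irl xwx ihw xne tzhs vtwc asyh ttn orolv nkw weyd
Hunk 2: at line 3 remove [baqwo,irl,xwx] add [jwkq,ynjku] -> 15 lines: bhv exzul wjp scs jwkq ynjku ihw xne tzhs vtwc asyh ttn orolv nkw weyd
Hunk 3: at line 6 remove [xne,tzhs,vtwc] add [xzro,ufayu] -> 14 lines: bhv exzul wjp scs jwkq ynjku ihw xzro ufayu asyh ttn orolv nkw weyd

Answer: bhv
exzul
wjp
scs
jwkq
ynjku
ihw
xzro
ufayu
asyh
ttn
orolv
nkw
weyd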